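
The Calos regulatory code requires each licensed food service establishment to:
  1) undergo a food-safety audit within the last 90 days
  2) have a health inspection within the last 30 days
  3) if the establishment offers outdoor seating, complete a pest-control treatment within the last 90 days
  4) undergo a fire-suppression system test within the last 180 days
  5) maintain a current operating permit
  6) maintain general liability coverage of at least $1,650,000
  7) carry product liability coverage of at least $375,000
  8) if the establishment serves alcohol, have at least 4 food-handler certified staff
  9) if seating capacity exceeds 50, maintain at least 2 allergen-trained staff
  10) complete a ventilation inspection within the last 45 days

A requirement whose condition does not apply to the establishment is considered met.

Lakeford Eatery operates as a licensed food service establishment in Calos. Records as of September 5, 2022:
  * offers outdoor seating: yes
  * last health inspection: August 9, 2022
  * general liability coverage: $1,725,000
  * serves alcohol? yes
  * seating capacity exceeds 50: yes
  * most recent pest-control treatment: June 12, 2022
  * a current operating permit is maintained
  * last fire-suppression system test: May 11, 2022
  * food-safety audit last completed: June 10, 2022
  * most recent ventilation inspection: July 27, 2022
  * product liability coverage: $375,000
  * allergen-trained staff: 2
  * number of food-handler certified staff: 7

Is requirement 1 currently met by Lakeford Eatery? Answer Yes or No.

1. food-safety audit 87 days ago vs limit 90 → met

Yes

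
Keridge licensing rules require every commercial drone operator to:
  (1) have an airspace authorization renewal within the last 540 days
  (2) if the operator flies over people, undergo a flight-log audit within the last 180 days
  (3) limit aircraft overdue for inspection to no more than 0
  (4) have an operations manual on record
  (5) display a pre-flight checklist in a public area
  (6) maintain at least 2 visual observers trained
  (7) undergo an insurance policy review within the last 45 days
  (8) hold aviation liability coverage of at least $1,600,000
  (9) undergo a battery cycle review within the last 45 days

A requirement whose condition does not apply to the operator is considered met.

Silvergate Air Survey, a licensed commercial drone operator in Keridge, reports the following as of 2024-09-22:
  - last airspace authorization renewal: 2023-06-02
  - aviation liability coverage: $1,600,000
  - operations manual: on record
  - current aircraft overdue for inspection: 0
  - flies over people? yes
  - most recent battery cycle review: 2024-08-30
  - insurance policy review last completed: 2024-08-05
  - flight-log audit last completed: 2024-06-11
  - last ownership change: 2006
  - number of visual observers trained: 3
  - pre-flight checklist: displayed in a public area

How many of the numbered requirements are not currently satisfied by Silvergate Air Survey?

1. airspace authorization renewal 478 days ago vs limit 540 → met
2. condition 'flies over people' holds; flight-log audit 103 days ago vs limit 180 → met
3. aircraft overdue for inspection 0 ≤ 0 → met
4. operations manual present → met
5. pre-flight checklist present → met
6. visual observers trained 3 ≥ 2 → met
7. insurance policy review 48 days ago vs limit 45 → not met
8. aviation liability coverage $1,600,000 ≥ $1,600,000 → met
9. battery cycle review 23 days ago vs limit 45 → met
Not met: 1 of 9

1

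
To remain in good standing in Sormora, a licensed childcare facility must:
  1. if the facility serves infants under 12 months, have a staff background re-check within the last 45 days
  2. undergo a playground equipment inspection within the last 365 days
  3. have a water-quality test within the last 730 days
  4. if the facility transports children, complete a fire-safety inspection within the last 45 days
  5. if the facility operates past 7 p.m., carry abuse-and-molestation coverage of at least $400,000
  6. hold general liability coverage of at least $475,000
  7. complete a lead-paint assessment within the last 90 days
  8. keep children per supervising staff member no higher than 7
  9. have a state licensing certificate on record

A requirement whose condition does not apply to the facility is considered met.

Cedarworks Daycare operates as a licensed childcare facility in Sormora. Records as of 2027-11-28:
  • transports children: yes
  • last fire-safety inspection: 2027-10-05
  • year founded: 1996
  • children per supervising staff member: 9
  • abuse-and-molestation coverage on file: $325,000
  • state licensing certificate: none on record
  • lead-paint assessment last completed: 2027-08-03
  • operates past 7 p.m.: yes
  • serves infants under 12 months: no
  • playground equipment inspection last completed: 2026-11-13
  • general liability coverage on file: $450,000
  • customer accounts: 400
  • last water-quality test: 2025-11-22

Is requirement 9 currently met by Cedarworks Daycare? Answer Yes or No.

No

9. state licensing certificate absent → not met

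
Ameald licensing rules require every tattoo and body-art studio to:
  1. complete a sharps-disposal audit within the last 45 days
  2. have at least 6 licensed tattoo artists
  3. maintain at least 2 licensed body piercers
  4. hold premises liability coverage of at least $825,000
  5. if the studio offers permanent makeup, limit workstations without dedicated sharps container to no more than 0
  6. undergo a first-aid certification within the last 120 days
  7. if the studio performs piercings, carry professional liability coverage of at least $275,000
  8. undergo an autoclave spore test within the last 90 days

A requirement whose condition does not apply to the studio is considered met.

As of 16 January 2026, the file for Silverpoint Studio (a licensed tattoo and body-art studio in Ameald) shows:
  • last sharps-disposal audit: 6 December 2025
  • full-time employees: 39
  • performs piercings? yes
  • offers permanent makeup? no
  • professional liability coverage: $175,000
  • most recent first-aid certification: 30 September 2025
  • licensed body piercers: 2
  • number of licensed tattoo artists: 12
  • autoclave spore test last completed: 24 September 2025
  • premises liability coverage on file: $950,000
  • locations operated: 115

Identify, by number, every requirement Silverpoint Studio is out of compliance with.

7, 8

1. sharps-disposal audit 41 days ago vs limit 45 → met
2. licensed tattoo artists 12 ≥ 6 → met
3. licensed body piercers 2 ≥ 2 → met
4. premises liability coverage $950,000 ≥ $825,000 → met
5. condition 'offers permanent makeup' does not hold → requirement n/a → met
6. first-aid certification 108 days ago vs limit 120 → met
7. condition 'performs piercings' holds; professional liability coverage $175,000 < $275,000 → not met
8. autoclave spore test 114 days ago vs limit 90 → not met
Not met: 7, 8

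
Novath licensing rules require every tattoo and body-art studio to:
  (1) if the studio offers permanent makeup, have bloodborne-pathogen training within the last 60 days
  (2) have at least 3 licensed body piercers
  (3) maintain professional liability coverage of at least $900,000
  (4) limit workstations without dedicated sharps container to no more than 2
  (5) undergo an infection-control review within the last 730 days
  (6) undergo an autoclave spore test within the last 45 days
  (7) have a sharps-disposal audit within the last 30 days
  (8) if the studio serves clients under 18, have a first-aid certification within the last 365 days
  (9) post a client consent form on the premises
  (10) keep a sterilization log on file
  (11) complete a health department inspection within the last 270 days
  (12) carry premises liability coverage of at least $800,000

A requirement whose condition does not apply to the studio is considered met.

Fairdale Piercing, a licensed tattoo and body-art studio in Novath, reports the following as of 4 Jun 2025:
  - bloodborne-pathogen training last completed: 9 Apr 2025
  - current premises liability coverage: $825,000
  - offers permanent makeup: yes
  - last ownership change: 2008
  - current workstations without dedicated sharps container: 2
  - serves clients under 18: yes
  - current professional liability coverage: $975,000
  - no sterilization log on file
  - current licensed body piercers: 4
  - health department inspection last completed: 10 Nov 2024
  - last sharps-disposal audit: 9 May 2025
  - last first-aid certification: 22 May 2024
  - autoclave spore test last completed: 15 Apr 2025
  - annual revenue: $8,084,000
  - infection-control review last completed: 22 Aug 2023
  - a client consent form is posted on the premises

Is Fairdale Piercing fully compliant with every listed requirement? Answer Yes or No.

1. condition 'offers permanent makeup' holds; bloodborne-pathogen training 56 days ago vs limit 60 → met
2. licensed body piercers 4 ≥ 3 → met
3. professional liability coverage $975,000 ≥ $900,000 → met
4. workstations without dedicated sharps container 2 ≤ 2 → met
5. infection-control review 652 days ago vs limit 730 → met
6. autoclave spore test 50 days ago vs limit 45 → not met
7. sharps-disposal audit 26 days ago vs limit 30 → met
8. condition 'serves clients under 18' holds; first-aid certification 378 days ago vs limit 365 → not met
9. client consent form present → met
10. sterilization log absent → not met
11. health department inspection 206 days ago vs limit 270 → met
12. premises liability coverage $825,000 ≥ $800,000 → met
Not met: 6, 8, 10

No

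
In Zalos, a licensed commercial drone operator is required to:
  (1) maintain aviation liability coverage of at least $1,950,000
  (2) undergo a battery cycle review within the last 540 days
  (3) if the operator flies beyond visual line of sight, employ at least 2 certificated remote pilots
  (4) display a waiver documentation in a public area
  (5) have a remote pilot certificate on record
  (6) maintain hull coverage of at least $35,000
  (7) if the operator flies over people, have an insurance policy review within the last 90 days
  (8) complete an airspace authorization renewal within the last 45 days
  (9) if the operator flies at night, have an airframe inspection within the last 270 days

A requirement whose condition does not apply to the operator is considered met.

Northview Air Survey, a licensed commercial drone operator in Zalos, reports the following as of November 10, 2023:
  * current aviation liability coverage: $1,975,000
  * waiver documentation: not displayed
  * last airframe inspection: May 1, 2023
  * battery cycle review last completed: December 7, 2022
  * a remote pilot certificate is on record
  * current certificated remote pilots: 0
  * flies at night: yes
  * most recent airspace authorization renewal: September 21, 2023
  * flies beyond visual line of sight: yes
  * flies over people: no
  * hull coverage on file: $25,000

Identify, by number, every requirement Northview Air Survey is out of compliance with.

3, 4, 6, 8

1. aviation liability coverage $1,975,000 ≥ $1,950,000 → met
2. battery cycle review 338 days ago vs limit 540 → met
3. condition 'flies beyond visual line of sight' holds; certificated remote pilots 0 < 2 → not met
4. waiver documentation absent → not met
5. remote pilot certificate present → met
6. hull coverage $25,000 < $35,000 → not met
7. condition 'flies over people' does not hold → requirement n/a → met
8. airspace authorization renewal 50 days ago vs limit 45 → not met
9. condition 'flies at night' holds; airframe inspection 193 days ago vs limit 270 → met
Not met: 3, 4, 6, 8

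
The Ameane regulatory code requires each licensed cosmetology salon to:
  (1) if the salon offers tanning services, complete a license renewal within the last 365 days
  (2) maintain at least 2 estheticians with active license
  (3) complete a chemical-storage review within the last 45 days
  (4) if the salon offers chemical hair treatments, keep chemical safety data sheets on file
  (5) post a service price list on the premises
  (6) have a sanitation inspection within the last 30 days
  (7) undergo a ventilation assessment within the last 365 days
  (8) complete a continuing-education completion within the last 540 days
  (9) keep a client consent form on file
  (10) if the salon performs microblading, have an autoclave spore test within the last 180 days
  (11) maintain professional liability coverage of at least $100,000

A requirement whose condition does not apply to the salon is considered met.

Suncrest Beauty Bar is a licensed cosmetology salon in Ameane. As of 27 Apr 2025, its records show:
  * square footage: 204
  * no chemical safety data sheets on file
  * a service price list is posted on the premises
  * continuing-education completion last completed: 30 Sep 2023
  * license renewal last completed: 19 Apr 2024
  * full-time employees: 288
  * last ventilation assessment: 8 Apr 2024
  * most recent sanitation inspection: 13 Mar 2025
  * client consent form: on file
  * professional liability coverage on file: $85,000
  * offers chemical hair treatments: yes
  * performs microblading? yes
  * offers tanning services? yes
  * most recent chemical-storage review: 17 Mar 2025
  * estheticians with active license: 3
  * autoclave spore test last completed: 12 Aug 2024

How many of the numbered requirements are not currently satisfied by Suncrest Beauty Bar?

1. condition 'offers tanning services' holds; license renewal 373 days ago vs limit 365 → not met
2. estheticians with active license 3 ≥ 2 → met
3. chemical-storage review 41 days ago vs limit 45 → met
4. condition 'offers chemical hair treatments' holds; chemical safety data sheets absent → not met
5. service price list present → met
6. sanitation inspection 45 days ago vs limit 30 → not met
7. ventilation assessment 384 days ago vs limit 365 → not met
8. continuing-education completion 575 days ago vs limit 540 → not met
9. client consent form present → met
10. condition 'performs microblading' holds; autoclave spore test 258 days ago vs limit 180 → not met
11. professional liability coverage $85,000 < $100,000 → not met
Not met: 7 of 11

7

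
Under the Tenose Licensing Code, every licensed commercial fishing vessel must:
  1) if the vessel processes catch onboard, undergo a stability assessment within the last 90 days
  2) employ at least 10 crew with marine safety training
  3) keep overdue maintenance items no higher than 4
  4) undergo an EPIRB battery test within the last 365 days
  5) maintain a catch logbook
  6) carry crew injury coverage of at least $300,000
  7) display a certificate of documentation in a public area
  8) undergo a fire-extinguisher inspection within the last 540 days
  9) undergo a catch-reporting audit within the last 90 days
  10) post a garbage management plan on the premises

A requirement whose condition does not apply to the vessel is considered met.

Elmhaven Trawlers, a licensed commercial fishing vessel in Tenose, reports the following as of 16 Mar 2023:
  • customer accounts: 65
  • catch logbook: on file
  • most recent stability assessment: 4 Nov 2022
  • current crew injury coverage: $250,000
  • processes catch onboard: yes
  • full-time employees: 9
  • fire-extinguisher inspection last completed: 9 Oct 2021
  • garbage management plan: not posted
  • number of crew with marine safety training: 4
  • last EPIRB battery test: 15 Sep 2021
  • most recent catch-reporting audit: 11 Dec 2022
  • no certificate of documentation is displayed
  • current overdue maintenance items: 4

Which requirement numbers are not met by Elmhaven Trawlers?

1. condition 'processes catch onboard' holds; stability assessment 132 days ago vs limit 90 → not met
2. crew with marine safety training 4 < 10 → not met
3. overdue maintenance items 4 ≤ 4 → met
4. EPIRB battery test 547 days ago vs limit 365 → not met
5. catch logbook present → met
6. crew injury coverage $250,000 < $300,000 → not met
7. certificate of documentation absent → not met
8. fire-extinguisher inspection 523 days ago vs limit 540 → met
9. catch-reporting audit 95 days ago vs limit 90 → not met
10. garbage management plan absent → not met
Not met: 1, 2, 4, 6, 7, 9, 10

1, 2, 4, 6, 7, 9, 10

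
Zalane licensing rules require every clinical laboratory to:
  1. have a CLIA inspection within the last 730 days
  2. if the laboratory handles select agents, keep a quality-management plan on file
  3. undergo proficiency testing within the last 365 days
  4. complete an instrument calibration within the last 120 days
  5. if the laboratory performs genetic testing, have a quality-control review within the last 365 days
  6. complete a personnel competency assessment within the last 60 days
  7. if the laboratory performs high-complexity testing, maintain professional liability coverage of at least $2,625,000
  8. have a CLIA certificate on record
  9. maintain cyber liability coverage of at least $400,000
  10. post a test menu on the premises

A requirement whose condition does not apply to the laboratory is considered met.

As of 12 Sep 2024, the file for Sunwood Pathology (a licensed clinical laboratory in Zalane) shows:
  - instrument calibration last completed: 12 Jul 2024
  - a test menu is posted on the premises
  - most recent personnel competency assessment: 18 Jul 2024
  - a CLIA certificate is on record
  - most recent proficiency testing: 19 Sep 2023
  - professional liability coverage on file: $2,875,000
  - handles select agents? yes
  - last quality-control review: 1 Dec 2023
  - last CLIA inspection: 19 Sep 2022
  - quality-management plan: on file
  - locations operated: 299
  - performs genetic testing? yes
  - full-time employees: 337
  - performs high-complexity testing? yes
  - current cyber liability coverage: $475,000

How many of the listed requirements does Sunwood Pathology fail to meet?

0

1. CLIA inspection 724 days ago vs limit 730 → met
2. condition 'handles select agents' holds; quality-management plan present → met
3. proficiency testing 359 days ago vs limit 365 → met
4. instrument calibration 62 days ago vs limit 120 → met
5. condition 'performs genetic testing' holds; quality-control review 286 days ago vs limit 365 → met
6. personnel competency assessment 56 days ago vs limit 60 → met
7. condition 'performs high-complexity testing' holds; professional liability coverage $2,875,000 ≥ $2,625,000 → met
8. CLIA certificate present → met
9. cyber liability coverage $475,000 ≥ $400,000 → met
10. test menu present → met
Not met: 0 of 10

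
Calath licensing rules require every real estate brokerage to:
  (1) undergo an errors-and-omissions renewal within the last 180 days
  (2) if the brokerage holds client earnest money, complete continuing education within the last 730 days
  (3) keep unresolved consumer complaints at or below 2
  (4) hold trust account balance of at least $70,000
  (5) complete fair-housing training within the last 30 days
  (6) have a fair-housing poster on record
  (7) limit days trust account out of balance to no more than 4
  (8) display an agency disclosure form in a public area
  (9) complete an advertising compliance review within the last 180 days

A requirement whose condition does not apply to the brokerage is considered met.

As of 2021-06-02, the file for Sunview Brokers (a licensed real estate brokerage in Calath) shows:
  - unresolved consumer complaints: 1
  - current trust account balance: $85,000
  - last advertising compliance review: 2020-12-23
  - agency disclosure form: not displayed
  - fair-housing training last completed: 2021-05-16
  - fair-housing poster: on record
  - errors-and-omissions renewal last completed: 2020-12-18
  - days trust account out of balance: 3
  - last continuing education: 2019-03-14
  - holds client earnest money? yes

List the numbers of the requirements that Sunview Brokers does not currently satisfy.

2, 8

1. errors-and-omissions renewal 166 days ago vs limit 180 → met
2. condition 'holds client earnest money' holds; continuing education 811 days ago vs limit 730 → not met
3. unresolved consumer complaints 1 ≤ 2 → met
4. trust account balance $85,000 ≥ $70,000 → met
5. fair-housing training 17 days ago vs limit 30 → met
6. fair-housing poster present → met
7. days trust account out of balance 3 ≤ 4 → met
8. agency disclosure form absent → not met
9. advertising compliance review 161 days ago vs limit 180 → met
Not met: 2, 8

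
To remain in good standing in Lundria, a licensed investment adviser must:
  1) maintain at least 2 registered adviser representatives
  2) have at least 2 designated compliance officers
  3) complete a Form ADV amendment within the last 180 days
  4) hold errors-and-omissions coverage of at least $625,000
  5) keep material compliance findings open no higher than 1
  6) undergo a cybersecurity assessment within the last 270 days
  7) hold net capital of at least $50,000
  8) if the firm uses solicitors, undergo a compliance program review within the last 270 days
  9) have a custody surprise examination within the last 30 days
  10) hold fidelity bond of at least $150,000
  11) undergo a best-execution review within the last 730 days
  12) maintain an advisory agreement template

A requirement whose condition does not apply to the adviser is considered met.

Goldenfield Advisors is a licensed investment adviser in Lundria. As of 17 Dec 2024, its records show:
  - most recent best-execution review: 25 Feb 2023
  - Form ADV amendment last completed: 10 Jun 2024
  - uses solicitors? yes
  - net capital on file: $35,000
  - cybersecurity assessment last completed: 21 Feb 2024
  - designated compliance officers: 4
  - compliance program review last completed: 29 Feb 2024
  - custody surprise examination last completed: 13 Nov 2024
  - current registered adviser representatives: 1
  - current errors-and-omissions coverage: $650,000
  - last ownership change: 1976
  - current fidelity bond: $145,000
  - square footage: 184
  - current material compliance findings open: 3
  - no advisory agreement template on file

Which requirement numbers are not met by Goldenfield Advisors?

1. registered adviser representatives 1 < 2 → not met
2. designated compliance officers 4 ≥ 2 → met
3. Form ADV amendment 190 days ago vs limit 180 → not met
4. errors-and-omissions coverage $650,000 ≥ $625,000 → met
5. material compliance findings open 3 > 1 → not met
6. cybersecurity assessment 300 days ago vs limit 270 → not met
7. net capital $35,000 < $50,000 → not met
8. condition 'uses solicitors' holds; compliance program review 292 days ago vs limit 270 → not met
9. custody surprise examination 34 days ago vs limit 30 → not met
10. fidelity bond $145,000 < $150,000 → not met
11. best-execution review 661 days ago vs limit 730 → met
12. advisory agreement template absent → not met
Not met: 1, 3, 5, 6, 7, 8, 9, 10, 12

1, 3, 5, 6, 7, 8, 9, 10, 12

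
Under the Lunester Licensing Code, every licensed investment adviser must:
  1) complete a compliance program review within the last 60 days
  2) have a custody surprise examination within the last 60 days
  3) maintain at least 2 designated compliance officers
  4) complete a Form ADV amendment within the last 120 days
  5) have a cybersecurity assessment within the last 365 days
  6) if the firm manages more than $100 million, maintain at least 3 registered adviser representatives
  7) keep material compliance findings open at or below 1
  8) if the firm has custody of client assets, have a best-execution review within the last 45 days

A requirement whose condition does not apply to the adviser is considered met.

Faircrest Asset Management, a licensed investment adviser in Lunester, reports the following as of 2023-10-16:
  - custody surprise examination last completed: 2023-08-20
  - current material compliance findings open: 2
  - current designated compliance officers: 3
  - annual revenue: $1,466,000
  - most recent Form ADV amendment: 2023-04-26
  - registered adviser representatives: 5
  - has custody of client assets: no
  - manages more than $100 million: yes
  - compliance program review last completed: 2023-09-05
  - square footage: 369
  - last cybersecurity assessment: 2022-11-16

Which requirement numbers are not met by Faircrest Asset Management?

4, 7

1. compliance program review 41 days ago vs limit 60 → met
2. custody surprise examination 57 days ago vs limit 60 → met
3. designated compliance officers 3 ≥ 2 → met
4. Form ADV amendment 173 days ago vs limit 120 → not met
5. cybersecurity assessment 334 days ago vs limit 365 → met
6. condition 'manages more than $100 million' holds; registered adviser representatives 5 ≥ 3 → met
7. material compliance findings open 2 > 1 → not met
8. condition 'has custody of client assets' does not hold → requirement n/a → met
Not met: 4, 7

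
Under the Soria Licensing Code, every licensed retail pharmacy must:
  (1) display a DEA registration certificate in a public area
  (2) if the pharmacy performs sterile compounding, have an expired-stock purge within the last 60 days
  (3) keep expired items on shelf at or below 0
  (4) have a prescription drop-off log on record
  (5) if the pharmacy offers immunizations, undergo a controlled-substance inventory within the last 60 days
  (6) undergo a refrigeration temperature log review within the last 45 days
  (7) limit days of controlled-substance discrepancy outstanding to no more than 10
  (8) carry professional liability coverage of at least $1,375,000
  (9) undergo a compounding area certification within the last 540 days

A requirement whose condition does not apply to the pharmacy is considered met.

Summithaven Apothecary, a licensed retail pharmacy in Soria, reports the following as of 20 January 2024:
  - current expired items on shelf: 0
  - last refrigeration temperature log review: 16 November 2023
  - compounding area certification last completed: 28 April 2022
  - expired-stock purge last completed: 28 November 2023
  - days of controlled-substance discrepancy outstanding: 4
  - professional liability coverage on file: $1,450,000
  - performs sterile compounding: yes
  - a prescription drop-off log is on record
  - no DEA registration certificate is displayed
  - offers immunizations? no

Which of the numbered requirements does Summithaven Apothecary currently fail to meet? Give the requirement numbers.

1. DEA registration certificate absent → not met
2. condition 'performs sterile compounding' holds; expired-stock purge 53 days ago vs limit 60 → met
3. expired items on shelf 0 ≤ 0 → met
4. prescription drop-off log present → met
5. condition 'offers immunizations' does not hold → requirement n/a → met
6. refrigeration temperature log review 65 days ago vs limit 45 → not met
7. days of controlled-substance discrepancy outstanding 4 ≤ 10 → met
8. professional liability coverage $1,450,000 ≥ $1,375,000 → met
9. compounding area certification 632 days ago vs limit 540 → not met
Not met: 1, 6, 9

1, 6, 9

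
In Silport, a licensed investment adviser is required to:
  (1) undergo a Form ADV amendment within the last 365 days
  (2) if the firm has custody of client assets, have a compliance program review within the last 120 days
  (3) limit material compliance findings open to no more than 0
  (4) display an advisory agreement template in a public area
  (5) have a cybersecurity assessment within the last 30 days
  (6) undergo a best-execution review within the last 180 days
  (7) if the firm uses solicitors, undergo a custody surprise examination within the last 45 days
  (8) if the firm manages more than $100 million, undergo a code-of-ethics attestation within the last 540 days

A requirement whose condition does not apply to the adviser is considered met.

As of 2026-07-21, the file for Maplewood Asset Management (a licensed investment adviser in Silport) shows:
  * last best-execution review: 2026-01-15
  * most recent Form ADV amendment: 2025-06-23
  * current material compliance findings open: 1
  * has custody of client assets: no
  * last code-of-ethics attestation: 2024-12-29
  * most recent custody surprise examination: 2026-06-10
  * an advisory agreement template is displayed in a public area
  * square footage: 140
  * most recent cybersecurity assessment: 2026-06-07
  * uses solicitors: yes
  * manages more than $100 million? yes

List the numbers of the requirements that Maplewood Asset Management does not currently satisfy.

1. Form ADV amendment 393 days ago vs limit 365 → not met
2. condition 'has custody of client assets' does not hold → requirement n/a → met
3. material compliance findings open 1 > 0 → not met
4. advisory agreement template present → met
5. cybersecurity assessment 44 days ago vs limit 30 → not met
6. best-execution review 187 days ago vs limit 180 → not met
7. condition 'uses solicitors' holds; custody surprise examination 41 days ago vs limit 45 → met
8. condition 'manages more than $100 million' holds; code-of-ethics attestation 569 days ago vs limit 540 → not met
Not met: 1, 3, 5, 6, 8

1, 3, 5, 6, 8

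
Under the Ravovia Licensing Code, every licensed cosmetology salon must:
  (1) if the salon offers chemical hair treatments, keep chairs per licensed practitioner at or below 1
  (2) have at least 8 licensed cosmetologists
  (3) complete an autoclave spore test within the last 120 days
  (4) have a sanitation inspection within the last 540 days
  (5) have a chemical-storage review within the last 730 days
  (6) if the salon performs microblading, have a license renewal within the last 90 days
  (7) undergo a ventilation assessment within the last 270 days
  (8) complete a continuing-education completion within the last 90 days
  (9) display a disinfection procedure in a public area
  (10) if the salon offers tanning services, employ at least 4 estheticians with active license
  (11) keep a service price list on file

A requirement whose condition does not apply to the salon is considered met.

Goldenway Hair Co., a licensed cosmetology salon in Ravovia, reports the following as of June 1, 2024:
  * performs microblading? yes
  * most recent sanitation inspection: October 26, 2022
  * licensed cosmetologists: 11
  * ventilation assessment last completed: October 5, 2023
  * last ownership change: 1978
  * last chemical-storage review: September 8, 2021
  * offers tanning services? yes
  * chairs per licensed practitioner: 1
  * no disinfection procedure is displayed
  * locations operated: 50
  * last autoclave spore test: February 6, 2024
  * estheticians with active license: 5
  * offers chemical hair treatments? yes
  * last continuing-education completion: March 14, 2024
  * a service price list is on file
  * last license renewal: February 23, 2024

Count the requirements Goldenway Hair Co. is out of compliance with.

1. condition 'offers chemical hair treatments' holds; chairs per licensed practitioner 1 ≤ 1 → met
2. licensed cosmetologists 11 ≥ 8 → met
3. autoclave spore test 116 days ago vs limit 120 → met
4. sanitation inspection 584 days ago vs limit 540 → not met
5. chemical-storage review 997 days ago vs limit 730 → not met
6. condition 'performs microblading' holds; license renewal 99 days ago vs limit 90 → not met
7. ventilation assessment 240 days ago vs limit 270 → met
8. continuing-education completion 79 days ago vs limit 90 → met
9. disinfection procedure absent → not met
10. condition 'offers tanning services' holds; estheticians with active license 5 ≥ 4 → met
11. service price list present → met
Not met: 4 of 11

4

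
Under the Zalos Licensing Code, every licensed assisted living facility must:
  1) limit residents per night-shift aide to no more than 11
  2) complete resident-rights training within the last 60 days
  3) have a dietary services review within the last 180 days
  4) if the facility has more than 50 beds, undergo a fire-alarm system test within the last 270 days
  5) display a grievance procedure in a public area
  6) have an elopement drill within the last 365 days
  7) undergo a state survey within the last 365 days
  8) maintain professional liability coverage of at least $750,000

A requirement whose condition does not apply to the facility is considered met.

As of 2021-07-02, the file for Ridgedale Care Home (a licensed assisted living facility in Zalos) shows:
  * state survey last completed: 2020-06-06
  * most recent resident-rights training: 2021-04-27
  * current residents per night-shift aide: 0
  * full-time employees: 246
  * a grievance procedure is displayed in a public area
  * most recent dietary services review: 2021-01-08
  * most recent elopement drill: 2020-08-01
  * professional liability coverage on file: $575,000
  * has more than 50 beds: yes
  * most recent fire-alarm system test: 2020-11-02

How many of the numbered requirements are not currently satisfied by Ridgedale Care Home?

1. residents per night-shift aide 0 ≤ 11 → met
2. resident-rights training 66 days ago vs limit 60 → not met
3. dietary services review 175 days ago vs limit 180 → met
4. condition 'has more than 50 beds' holds; fire-alarm system test 242 days ago vs limit 270 → met
5. grievance procedure present → met
6. elopement drill 335 days ago vs limit 365 → met
7. state survey 391 days ago vs limit 365 → not met
8. professional liability coverage $575,000 < $750,000 → not met
Not met: 3 of 8

3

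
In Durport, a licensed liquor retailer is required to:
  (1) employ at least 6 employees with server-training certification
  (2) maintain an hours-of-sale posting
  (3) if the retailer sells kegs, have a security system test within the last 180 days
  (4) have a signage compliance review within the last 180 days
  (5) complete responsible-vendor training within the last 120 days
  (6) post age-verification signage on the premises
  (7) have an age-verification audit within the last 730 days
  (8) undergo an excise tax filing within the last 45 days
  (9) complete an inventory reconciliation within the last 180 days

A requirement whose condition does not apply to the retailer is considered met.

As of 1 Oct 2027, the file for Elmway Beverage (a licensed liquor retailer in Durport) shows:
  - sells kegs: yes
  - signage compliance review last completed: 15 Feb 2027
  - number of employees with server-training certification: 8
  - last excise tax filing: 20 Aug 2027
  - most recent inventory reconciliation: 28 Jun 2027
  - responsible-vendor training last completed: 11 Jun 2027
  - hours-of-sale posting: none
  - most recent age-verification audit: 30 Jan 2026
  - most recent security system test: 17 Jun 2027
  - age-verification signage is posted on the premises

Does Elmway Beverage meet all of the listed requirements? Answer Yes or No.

No

1. employees with server-training certification 8 ≥ 6 → met
2. hours-of-sale posting absent → not met
3. condition 'sells kegs' holds; security system test 106 days ago vs limit 180 → met
4. signage compliance review 228 days ago vs limit 180 → not met
5. responsible-vendor training 112 days ago vs limit 120 → met
6. age-verification signage present → met
7. age-verification audit 609 days ago vs limit 730 → met
8. excise tax filing 42 days ago vs limit 45 → met
9. inventory reconciliation 95 days ago vs limit 180 → met
Not met: 2, 4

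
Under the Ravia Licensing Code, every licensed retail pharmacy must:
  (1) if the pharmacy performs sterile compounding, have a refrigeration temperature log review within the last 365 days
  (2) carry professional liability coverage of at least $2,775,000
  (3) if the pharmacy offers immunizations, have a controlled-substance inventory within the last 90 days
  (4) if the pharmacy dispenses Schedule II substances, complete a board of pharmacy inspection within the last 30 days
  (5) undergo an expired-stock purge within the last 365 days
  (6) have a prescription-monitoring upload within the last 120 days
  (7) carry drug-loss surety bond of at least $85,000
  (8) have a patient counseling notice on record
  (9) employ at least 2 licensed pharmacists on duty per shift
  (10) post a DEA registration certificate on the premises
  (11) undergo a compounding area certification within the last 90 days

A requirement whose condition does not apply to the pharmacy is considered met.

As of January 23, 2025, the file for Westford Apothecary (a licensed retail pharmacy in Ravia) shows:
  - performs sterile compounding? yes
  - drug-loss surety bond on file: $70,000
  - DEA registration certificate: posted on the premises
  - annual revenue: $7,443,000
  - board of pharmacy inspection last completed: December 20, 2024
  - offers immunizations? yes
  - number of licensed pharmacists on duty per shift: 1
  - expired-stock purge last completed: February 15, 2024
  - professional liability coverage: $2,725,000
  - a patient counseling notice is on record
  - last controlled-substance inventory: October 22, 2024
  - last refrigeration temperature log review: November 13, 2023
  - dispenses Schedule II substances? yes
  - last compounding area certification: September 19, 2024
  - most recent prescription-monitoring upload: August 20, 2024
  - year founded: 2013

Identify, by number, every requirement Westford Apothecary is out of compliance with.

1. condition 'performs sterile compounding' holds; refrigeration temperature log review 437 days ago vs limit 365 → not met
2. professional liability coverage $2,725,000 < $2,775,000 → not met
3. condition 'offers immunizations' holds; controlled-substance inventory 93 days ago vs limit 90 → not met
4. condition 'dispenses Schedule II substances' holds; board of pharmacy inspection 34 days ago vs limit 30 → not met
5. expired-stock purge 343 days ago vs limit 365 → met
6. prescription-monitoring upload 156 days ago vs limit 120 → not met
7. drug-loss surety bond $70,000 < $85,000 → not met
8. patient counseling notice present → met
9. licensed pharmacists on duty per shift 1 < 2 → not met
10. DEA registration certificate present → met
11. compounding area certification 126 days ago vs limit 90 → not met
Not met: 1, 2, 3, 4, 6, 7, 9, 11

1, 2, 3, 4, 6, 7, 9, 11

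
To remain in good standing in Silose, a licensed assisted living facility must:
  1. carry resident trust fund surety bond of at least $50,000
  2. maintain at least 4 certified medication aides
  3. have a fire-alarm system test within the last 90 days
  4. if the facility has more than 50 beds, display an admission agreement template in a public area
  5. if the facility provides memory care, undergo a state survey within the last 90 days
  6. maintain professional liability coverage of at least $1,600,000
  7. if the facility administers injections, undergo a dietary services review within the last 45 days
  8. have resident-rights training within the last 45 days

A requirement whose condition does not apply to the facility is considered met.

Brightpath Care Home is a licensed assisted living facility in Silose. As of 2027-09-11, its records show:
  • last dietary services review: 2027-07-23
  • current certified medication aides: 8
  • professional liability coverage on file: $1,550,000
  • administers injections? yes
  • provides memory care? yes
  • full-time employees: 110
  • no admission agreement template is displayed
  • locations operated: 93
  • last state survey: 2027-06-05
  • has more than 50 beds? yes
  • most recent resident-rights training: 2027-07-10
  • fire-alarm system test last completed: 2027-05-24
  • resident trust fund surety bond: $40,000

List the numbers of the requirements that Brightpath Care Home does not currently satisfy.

1. resident trust fund surety bond $40,000 < $50,000 → not met
2. certified medication aides 8 ≥ 4 → met
3. fire-alarm system test 110 days ago vs limit 90 → not met
4. condition 'has more than 50 beds' holds; admission agreement template absent → not met
5. condition 'provides memory care' holds; state survey 98 days ago vs limit 90 → not met
6. professional liability coverage $1,550,000 < $1,600,000 → not met
7. condition 'administers injections' holds; dietary services review 50 days ago vs limit 45 → not met
8. resident-rights training 63 days ago vs limit 45 → not met
Not met: 1, 3, 4, 5, 6, 7, 8

1, 3, 4, 5, 6, 7, 8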